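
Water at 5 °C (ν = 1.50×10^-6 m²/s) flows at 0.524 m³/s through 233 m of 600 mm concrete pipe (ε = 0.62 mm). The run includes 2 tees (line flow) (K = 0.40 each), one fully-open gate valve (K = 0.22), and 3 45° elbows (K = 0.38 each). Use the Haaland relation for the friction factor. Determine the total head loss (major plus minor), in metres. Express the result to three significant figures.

V = 4Q/(πD²) = 1.853 m/s; V²/2g = 0.1751 m
Re = 7.41×10^5, ε/D = 0.00103 → f = 0.02018 (Haaland)
Major: h_f = f(L/D)·V²/2g = 0.02018·388.3·0.1751 = 1.372 m
Minor: ΣK = 2.16; h_m = ΣK·V²/2g = 0.3781 m
Total H_L = 1.372 + 0.3781 = 1.750 m

H_L ≈ 1.75 m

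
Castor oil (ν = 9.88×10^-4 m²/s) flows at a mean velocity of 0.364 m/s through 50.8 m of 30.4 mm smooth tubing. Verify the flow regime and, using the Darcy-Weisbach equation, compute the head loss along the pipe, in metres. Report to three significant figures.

h_f ≈ 64.5 m

Re = VD/ν = 0.364·0.03040/9.88×10^-4 = 11.2 → laminar (Re < 2300)
f = 64/Re = 5.714
h_f = f(L/D)V²/(2g) = 5.714·(50.8/0.03040)·0.364²/(2·9.81) = 64.48 m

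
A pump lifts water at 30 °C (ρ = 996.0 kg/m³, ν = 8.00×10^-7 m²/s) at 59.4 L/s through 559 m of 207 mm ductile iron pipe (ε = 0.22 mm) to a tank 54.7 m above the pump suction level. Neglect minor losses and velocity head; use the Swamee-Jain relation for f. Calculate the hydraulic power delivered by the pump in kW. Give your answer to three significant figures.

V = 4Q/(πD²) = 1.765 m/s; Re = 4.57×10^5; ε/D = 0.00106; f = 0.02068
h_f = f(L/D)V²/2g = 8.868 m
Total head H = z + h_f = 54.7 + 8.868 = 63.57 m
P_hyd = ρgQH = 996.0·9.81·0.0594·63.57 = 36.89 kW

P_hyd ≈ 36.9 kW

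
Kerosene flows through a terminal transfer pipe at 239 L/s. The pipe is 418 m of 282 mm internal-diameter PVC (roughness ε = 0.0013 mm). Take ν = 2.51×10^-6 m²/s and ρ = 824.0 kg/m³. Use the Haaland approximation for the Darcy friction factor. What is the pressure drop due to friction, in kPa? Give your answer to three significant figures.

Δp ≈ 120 kPa

V = 4Q/(πD²) = 4·0.239/(π·0.282²) = 3.827 m/s
Re = VD/ν = 3.827·0.282/2.51×10^-6 = 4.30×10^5 → turbulent
ε/D = 0.0013/282 = 4.61×10^-6
Haaland: f = 0.01347
h_f = f(L/D)V²/(2g) = 0.01347·(418/0.282)·3.827²/(2·9.81) = 14.90 m
Δp = ρg·h_f = 824.0·9.81·14.90 = 120.4 kPa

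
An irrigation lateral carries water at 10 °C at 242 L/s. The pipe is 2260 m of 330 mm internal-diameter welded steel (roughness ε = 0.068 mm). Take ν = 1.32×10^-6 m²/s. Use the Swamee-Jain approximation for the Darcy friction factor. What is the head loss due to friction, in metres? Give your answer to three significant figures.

V = 4Q/(πD²) = 4·0.242/(π·0.330²) = 2.829 m/s
Re = VD/ν = 2.829·0.330/1.32×10^-6 = 7.07×10^5 → turbulent
ε/D = 0.068/330 = 2.06×10^-4
Swamee-Jain: f = 0.01516
h_f = f(L/D)V²/(2g) = 0.01516·(2260/0.330)·2.829²/(2·9.81) = 42.36 m

h_f ≈ 42.4 m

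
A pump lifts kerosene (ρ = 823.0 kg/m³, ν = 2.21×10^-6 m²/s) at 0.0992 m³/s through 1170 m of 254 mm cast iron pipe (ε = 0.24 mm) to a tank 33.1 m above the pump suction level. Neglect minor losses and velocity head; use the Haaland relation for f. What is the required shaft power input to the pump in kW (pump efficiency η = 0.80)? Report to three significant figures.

V = 4Q/(πD²) = 1.958 m/s; Re = 2.25×10^5; ε/D = 9.45×10^-4; f = 0.02056
h_f = f(L/D)V²/2g = 18.50 m
Total head H = z + h_f = 33.1 + 18.50 = 51.60 m
P_hyd = ρgQH = 823.0·9.81·0.0992·51.60 = 41.33 kW
P_shaft = P_hyd/η = 41.33/0.80 = 51.66 kW

P_shaft ≈ 51.7 kW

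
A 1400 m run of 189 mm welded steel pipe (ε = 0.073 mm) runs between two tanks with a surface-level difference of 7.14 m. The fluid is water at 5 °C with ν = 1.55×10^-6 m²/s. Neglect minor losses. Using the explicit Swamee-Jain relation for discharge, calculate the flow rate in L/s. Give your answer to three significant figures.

Q ≈ 27.7 L/s

Swamee-Jain (Type II): Q = -0.965·√(gD⁵h_f/L)·ln[ε/(3.7D) + √(3.17ν²L/(gD³h_f))]
√(gD⁵h_f/L) = √(9.81·0.189⁵·7.14/1400) = 0.003474
ε/(3.7D) = 1.04×10^-4; √(3.17ν²L/(gD³h_f)) = 1.50×10^-4
Q = -0.965·0.003474·ln(2.545×10^-4) = 0.02774 m³/s
Check: V = 0.989 m/s, Re = 1.21×10^5, f = 0.01941, h_f = 7.17 m ≈ 7.14 m ✓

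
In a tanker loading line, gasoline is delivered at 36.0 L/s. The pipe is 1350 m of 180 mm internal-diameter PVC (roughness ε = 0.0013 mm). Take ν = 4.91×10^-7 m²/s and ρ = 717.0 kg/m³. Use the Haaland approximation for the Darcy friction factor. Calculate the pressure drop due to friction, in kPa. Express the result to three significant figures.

V = 4Q/(πD²) = 4·0.0360/(π·0.180²) = 1.415 m/s
Re = VD/ν = 1.415·0.180/4.91×10^-7 = 5.19×10^5 → turbulent
ε/D = 0.0013/180 = 7.22×10^-6
Haaland: f = 0.01306
h_f = f(L/D)V²/(2g) = 0.01306·(1350/0.180)·1.415²/(2·9.81) = 9.992 m
Δp = ρg·h_f = 717.0·9.81·9.992 = 70.28 kPa

Δp ≈ 70.3 kPa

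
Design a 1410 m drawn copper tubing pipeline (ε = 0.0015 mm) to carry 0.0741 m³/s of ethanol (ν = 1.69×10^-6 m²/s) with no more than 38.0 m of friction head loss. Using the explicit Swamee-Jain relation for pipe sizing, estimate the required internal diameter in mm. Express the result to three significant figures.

Swamee-Jain (Type III): D = 0.66·[ε^1.25·(LQ²/(gh_f))^4.75 + ν·Q^9.4·(L/(gh_f))^5.2]^0.04
LQ²/(gh_f) = 0.02077; L/(gh_f) = 3.782
Term 1 = ε^1.25·(…)^4.75 = 5.34×10^-16; Term 2 = ν·Q^9.4·(…)^5.2 = 4.06×10^-14
D = 0.66·(5.34×10^-16 + 4.06×10^-14)^0.04 = 0.1924 m = 192 mm
Check: V = 2.55 m/s, Re = 2.90×10^5, f = 0.01455, h_f = 35.3 m ≈ 38.0 m ✓

D ≈ 192 mm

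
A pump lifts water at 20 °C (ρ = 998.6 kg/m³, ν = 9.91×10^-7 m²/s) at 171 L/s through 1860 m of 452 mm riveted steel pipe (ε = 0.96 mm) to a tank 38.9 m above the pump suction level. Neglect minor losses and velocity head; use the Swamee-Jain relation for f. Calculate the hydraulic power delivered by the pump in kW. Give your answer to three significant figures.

P_hyd ≈ 74.8 kW

V = 4Q/(πD²) = 1.066 m/s; Re = 4.86×10^5; ε/D = 0.00212; f = 0.02427
h_f = f(L/D)V²/2g = 5.782 m
Total head H = z + h_f = 38.9 + 5.782 = 44.68 m
P_hyd = ρgQH = 998.6·9.81·0.171·44.68 = 74.85 kW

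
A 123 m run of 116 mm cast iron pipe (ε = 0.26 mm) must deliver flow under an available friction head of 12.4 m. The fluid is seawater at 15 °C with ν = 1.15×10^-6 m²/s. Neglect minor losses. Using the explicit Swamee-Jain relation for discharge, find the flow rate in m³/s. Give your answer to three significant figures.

Swamee-Jain (Type II): Q = -0.965·√(gD⁵h_f/L)·ln[ε/(3.7D) + √(3.17ν²L/(gD³h_f))]
√(gD⁵h_f/L) = √(9.81·0.116⁵·12.4/123) = 0.004558
ε/(3.7D) = 6.06×10^-4; √(3.17ν²L/(gD³h_f)) = 5.21×10^-5
Q = -0.965·0.004558·ln(6.579×10^-4) = 0.03222 m³/s
Check: V = 3.05 m/s, Re = 3.08×10^5, f = 0.02484, h_f = 12.5 m ≈ 12.4 m ✓

Q ≈ 0.0322 m³/s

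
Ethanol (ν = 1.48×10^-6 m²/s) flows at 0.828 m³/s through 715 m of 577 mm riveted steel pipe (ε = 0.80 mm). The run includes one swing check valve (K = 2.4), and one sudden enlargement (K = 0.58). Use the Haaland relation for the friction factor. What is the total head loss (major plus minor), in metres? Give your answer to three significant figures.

V = 4Q/(πD²) = 3.167 m/s; V²/2g = 0.5111 m
Re = 1.23×10^6, ε/D = 0.00139 → f = 0.02151 (Haaland)
Major: h_f = f(L/D)·V²/2g = 0.02151·1239·0.5111 = 13.62 m
Minor: ΣK = 2.98; h_m = ΣK·V²/2g = 1.523 m
Total H_L = 13.62 + 1.523 = 15.14 m

H_L ≈ 15.1 m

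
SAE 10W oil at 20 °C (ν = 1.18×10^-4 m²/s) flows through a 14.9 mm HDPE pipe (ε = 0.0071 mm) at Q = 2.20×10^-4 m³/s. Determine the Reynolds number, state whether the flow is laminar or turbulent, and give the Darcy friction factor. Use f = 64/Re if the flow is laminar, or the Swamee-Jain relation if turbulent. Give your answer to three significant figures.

Re ≈ 159; laminar; f = 64/Re ≈ 0.402

V = 4Q/(πD²) = 1.262 m/s
Re = VD/ν = 1.262·0.0149/1.18×10^-4 = 159
Re < 2300 → laminar → f = 64/Re = 0.4017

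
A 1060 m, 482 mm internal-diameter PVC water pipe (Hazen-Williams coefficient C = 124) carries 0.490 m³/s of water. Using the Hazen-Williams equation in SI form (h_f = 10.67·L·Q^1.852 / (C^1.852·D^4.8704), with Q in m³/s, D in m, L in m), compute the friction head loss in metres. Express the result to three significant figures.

h_f = 10.67·1060·0.490^1.852 / (124^1.852·0.482^4.8704) = 14.01 m

h_f ≈ 14.0 m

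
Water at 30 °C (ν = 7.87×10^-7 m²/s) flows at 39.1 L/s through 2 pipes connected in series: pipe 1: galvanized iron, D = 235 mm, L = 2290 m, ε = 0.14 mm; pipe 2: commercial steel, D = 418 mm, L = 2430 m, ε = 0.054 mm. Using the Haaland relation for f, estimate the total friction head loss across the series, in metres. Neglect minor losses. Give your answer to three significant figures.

Pipe 1: V = 0.9015 m/s, Re = 2.69×10^5, ε/D = 5.96×10^-4, f = 0.01873, h_1 = f(L/D)V²/2g = 7.560 m
Pipe 2: V = 0.2849 m/s, Re = 1.51×10^5, ε/D = 1.29×10^-4, f = 0.01713, h_2 = f(L/D)V²/2g = 0.4120 m
Series → Q common, losses add: H = Σh = 7.972 m

H ≈ 7.97 m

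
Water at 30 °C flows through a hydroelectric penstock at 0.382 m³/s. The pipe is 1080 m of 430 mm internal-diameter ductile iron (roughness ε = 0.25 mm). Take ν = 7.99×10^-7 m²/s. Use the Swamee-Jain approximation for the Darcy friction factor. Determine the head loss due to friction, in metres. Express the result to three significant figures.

V = 4Q/(πD²) = 4·0.382/(π·0.430²) = 2.630 m/s
Re = VD/ν = 2.630·0.430/7.99×10^-7 = 1.42×10^6 → turbulent
ε/D = 0.25/430 = 5.81×10^-4
Swamee-Jain: f = 0.01768
h_f = f(L/D)V²/(2g) = 0.01768·(1080/0.430)·2.630²/(2·9.81) = 15.67 m

h_f ≈ 15.7 m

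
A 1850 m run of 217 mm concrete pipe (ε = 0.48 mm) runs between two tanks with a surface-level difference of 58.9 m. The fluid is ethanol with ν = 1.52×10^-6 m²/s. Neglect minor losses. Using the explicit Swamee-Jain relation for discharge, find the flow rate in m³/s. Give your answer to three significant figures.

Q ≈ 0.0869 m³/s

Swamee-Jain (Type II): Q = -0.965·√(gD⁵h_f/L)·ln[ε/(3.7D) + √(3.17ν²L/(gD³h_f))]
√(gD⁵h_f/L) = √(9.81·0.217⁵·58.9/1850) = 0.01226
ε/(3.7D) = 5.98×10^-4; √(3.17ν²L/(gD³h_f)) = 4.79×10^-5
Q = -0.965·0.01226·ln(6.457×10^-4) = 0.08689 m³/s
Check: V = 2.35 m/s, Re = 3.35×10^5, f = 0.02470, h_f = 59.3 m ≈ 58.9 m ✓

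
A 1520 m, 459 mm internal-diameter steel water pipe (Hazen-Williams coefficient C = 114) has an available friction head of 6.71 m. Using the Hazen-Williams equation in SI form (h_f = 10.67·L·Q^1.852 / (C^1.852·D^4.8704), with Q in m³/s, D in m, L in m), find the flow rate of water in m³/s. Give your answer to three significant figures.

Q ≈ 0.219 m³/s

Rearranging: Q = [h_f·C^1.852·D^4.8704 / (10.67·L)]^(1/1.852)
Q = [6.71·114^1.852·0.459^4.8704 / (10.67·1520)]^0.540 = 0.2191 m³/s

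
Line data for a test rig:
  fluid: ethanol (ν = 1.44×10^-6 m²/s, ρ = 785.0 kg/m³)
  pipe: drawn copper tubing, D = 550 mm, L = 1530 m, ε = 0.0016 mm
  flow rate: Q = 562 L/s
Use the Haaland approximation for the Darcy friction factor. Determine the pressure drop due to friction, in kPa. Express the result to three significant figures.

V = 4Q/(πD²) = 4·0.562/(π·0.550²) = 2.365 m/s
Re = VD/ν = 2.365·0.550/1.44×10^-6 = 9.03×10^5 → turbulent
ε/D = 0.0016/550 = 2.91×10^-6
Haaland: f = 0.01183
h_f = f(L/D)V²/(2g) = 0.01183·(1530/0.550)·2.365²/(2·9.81) = 9.386 m
Δp = ρg·h_f = 785.0·9.81·9.386 = 72.28 kPa

Δp ≈ 72.3 kPa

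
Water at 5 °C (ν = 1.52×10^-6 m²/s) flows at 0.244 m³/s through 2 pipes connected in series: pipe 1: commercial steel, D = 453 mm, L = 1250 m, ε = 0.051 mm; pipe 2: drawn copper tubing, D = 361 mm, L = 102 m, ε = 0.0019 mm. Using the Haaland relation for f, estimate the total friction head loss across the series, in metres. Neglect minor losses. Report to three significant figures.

Pipe 1: V = 1.514 m/s, Re = 4.51×10^5, ε/D = 1.13×10^-4, f = 0.01457, h_1 = f(L/D)V²/2g = 4.697 m
Pipe 2: V = 2.384 m/s, Re = 5.66×10^5, ε/D = 5.26×10^-6, f = 0.01284, h_2 = f(L/D)V²/2g = 1.051 m
Series → Q common, losses add: H = Σh = 5.748 m

H ≈ 5.75 m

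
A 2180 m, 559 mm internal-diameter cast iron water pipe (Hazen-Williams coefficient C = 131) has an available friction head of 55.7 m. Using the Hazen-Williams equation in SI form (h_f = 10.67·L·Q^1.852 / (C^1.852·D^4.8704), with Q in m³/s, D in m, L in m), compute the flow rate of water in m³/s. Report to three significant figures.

Q ≈ 1.09 m³/s

Rearranging: Q = [h_f·C^1.852·D^4.8704 / (10.67·L)]^(1/1.852)
Q = [55.7·131^1.852·0.559^4.8704 / (10.67·2180)]^0.540 = 1.091 m³/s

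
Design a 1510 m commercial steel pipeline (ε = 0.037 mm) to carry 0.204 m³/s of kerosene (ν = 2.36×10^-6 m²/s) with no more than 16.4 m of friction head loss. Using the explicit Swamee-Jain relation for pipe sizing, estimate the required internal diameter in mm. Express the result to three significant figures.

Swamee-Jain (Type III): D = 0.66·[ε^1.25·(LQ²/(gh_f))^4.75 + ν·Q^9.4·(L/(gh_f))^5.2]^0.04
LQ²/(gh_f) = 0.3906; L/(gh_f) = 9.386
Term 1 = ε^1.25·(…)^4.75 = 3.32×10^-8; Term 2 = ν·Q^9.4·(…)^5.2 = 8.71×10^-8
D = 0.66·(3.32×10^-8 + 8.71×10^-8)^0.04 = 0.3489 m = 349 mm
Check: V = 2.13 m/s, Re = 3.15×10^5, f = 0.01539, h_f = 15.4 m ≈ 16.4 m ✓

D ≈ 349 mm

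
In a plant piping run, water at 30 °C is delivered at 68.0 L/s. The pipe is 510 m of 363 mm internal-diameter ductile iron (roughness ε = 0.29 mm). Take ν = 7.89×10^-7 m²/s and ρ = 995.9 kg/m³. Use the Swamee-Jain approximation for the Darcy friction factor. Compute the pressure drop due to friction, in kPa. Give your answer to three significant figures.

Δp ≈ 6.00 kPa

V = 4Q/(πD²) = 4·0.0680/(π·0.363²) = 0.6571 m/s
Re = VD/ν = 0.6571·0.363/7.89×10^-7 = 3.02×10^5 → turbulent
ε/D = 0.29/363 = 7.99×10^-4
Swamee-Jain: f = 0.01986
h_f = f(L/D)V²/(2g) = 0.01986·(510/0.363)·0.6571²/(2·9.81) = 0.6139 m
Δp = ρg·h_f = 995.9·9.81·0.6139 = 5.998 kPa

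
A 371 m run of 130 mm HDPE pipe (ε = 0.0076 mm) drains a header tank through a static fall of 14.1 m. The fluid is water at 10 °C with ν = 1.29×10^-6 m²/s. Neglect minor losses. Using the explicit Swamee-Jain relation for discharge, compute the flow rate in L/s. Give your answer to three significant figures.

Q ≈ 33.2 L/s

Swamee-Jain (Type II): Q = -0.965·√(gD⁵h_f/L)·ln[ε/(3.7D) + √(3.17ν²L/(gD³h_f))]
√(gD⁵h_f/L) = √(9.81·0.130⁵·14.1/371) = 0.003721
ε/(3.7D) = 1.58×10^-5; √(3.17ν²L/(gD³h_f)) = 8.03×10^-5
Q = -0.965·0.003721·ln(9.605×10^-5) = 0.03321 m³/s
Check: V = 2.50 m/s, Re = 2.52×10^5, f = 0.01544, h_f = 14.1 m ≈ 14.1 m ✓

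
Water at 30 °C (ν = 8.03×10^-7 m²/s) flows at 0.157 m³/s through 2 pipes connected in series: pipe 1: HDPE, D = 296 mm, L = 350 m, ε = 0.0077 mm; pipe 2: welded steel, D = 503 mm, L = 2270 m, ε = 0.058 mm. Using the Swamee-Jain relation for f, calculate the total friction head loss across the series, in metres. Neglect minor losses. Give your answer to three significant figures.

Pipe 1: V = 2.282 m/s, Re = 8.41×10^5, ε/D = 2.60×10^-5, f = 0.01250, h_1 = f(L/D)V²/2g = 3.922 m
Pipe 2: V = 0.7901 m/s, Re = 4.95×10^5, ε/D = 1.15×10^-4, f = 0.01466, h_2 = f(L/D)V²/2g = 2.105 m
Series → Q common, losses add: H = Σh = 6.027 m

H ≈ 6.03 m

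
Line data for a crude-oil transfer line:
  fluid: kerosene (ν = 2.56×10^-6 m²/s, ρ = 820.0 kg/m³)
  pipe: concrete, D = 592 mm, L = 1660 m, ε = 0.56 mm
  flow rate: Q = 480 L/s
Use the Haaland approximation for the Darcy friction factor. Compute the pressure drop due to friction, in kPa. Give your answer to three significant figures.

V = 4Q/(πD²) = 4·0.480/(π·0.592²) = 1.744 m/s
Re = VD/ν = 1.744·0.592/2.56×10^-6 = 4.03×10^5 → turbulent
ε/D = 0.56/592 = 9.46×10^-4
Haaland: f = 0.02008
h_f = f(L/D)V²/(2g) = 0.02008·(1660/0.592)·1.744²/(2·9.81) = 8.726 m
Δp = ρg·h_f = 820.0·9.81·8.726 = 70.20 kPa

Δp ≈ 70.2 kPa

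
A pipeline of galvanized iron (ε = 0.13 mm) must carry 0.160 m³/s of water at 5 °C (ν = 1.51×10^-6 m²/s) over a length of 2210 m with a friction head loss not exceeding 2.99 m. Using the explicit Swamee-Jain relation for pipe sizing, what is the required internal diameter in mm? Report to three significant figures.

D ≈ 491 mm

Swamee-Jain (Type III): D = 0.66·[ε^1.25·(LQ²/(gh_f))^4.75 + ν·Q^9.4·(L/(gh_f))^5.2]^0.04
LQ²/(gh_f) = 1.929; L/(gh_f) = 75.34
Term 1 = ε^1.25·(…)^4.75 = 3.14×10^-4; Term 2 = ν·Q^9.4·(…)^5.2 = 2.87×10^-4
D = 0.66·(3.14×10^-4 + 2.87×10^-4)^0.04 = 0.4906 m = 491 mm
Check: V = 0.846 m/s, Re = 2.75×10^5, f = 0.01696, h_f = 2.79 m ≈ 2.99 m ✓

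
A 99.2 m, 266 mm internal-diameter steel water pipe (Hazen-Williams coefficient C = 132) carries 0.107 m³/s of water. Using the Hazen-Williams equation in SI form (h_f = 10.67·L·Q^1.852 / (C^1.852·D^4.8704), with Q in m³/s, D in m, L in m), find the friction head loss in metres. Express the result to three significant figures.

h_f ≈ 1.26 m

h_f = 10.67·99.2·0.107^1.852 / (132^1.852·0.266^4.8704) = 1.261 m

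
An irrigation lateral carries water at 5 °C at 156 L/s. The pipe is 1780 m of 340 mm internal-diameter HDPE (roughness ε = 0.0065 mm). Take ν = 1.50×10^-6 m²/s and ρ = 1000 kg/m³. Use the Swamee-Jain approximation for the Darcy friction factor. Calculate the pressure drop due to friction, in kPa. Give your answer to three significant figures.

Δp ≈ 108 kPa

V = 4Q/(πD²) = 4·0.156/(π·0.340²) = 1.718 m/s
Re = VD/ν = 1.718·0.340/1.50×10^-6 = 3.89×10^5 → turbulent
ε/D = 0.0065/340 = 1.91×10^-5
Swamee-Jain: f = 0.01396
h_f = f(L/D)V²/(2g) = 0.01396·(1780/0.340)·1.718²/(2·9.81) = 10.99 m
Δp = ρg·h_f = 1000·9.81·10.99 = 107.9 kPa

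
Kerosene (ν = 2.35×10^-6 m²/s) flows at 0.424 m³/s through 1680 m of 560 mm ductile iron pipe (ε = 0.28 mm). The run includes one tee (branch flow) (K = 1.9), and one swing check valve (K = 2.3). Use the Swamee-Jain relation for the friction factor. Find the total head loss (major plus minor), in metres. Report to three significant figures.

H_L ≈ 8.78 m

V = 4Q/(πD²) = 1.721 m/s; V²/2g = 0.1510 m
Re = 4.10×10^5, ε/D = 5.00×10^-4 → f = 0.01797 (Swamee-Jain)
Major: h_f = f(L/D)·V²/2g = 0.01797·3000·0.1510 = 8.141 m
Minor: ΣK = 4.20; h_m = ΣK·V²/2g = 0.6344 m
Total H_L = 8.141 + 0.6344 = 8.775 m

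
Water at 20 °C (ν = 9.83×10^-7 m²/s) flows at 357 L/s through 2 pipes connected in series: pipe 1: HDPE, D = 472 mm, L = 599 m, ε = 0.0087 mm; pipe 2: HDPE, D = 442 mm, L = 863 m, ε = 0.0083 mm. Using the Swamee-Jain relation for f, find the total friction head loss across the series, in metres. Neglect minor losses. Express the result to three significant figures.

Pipe 1: V = 2.040 m/s, Re = 9.80×10^5, ε/D = 1.84×10^-5, f = 0.01208, h_1 = f(L/D)V²/2g = 3.253 m
Pipe 2: V = 2.327 m/s, Re = 1.05×10^6, ε/D = 1.88×10^-5, f = 0.01198, h_2 = f(L/D)V²/2g = 6.453 m
Series → Q common, losses add: H = Σh = 9.706 m

H ≈ 9.71 m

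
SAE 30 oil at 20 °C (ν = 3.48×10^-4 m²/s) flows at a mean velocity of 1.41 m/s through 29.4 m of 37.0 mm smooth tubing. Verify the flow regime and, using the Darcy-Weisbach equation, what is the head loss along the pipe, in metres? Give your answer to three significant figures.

Re = VD/ν = 1.41·0.03700/3.48×10^-4 = 150 → laminar (Re < 2300)
f = 64/Re = 0.4269
h_f = f(L/D)V²/(2g) = 0.4269·(29.4/0.03700)·1.41²/(2·9.81) = 34.37 m

h_f ≈ 34.4 m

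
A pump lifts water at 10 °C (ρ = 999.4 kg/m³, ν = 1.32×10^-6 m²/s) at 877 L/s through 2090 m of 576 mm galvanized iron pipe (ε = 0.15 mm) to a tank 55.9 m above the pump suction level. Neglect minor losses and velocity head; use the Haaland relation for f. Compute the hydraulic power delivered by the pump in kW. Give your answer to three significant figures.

V = 4Q/(πD²) = 3.366 m/s; Re = 1.47×10^6; ε/D = 2.60×10^-4; f = 0.01502
h_f = f(L/D)V²/2g = 31.46 m
Total head H = z + h_f = 55.9 + 31.46 = 87.36 m
P_hyd = ρgQH = 999.4·9.81·0.877·87.36 = 751.1 kW

P_hyd ≈ 751 kW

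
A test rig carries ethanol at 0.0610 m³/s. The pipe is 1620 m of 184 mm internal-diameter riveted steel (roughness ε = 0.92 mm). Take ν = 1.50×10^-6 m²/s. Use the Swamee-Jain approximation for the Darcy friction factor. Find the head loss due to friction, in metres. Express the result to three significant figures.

V = 4Q/(πD²) = 4·0.0610/(π·0.184²) = 2.294 m/s
Re = VD/ν = 2.294·0.184/1.50×10^-6 = 2.81×10^5 → turbulent
ε/D = 0.92/184 = 0.00500
Swamee-Jain: f = 0.03085
h_f = f(L/D)V²/(2g) = 0.03085·(1620/0.184)·2.294²/(2·9.81) = 72.85 m

h_f ≈ 72.8 m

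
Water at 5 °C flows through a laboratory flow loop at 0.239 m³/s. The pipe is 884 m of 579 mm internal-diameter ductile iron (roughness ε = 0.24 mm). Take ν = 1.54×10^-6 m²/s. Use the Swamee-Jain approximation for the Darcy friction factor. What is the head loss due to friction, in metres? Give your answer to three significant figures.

V = 4Q/(πD²) = 4·0.239/(π·0.579²) = 0.9077 m/s
Re = VD/ν = 0.9077·0.579/1.54×10^-6 = 3.41×10^5 → turbulent
ε/D = 0.24/579 = 4.15×10^-4
Swamee-Jain: f = 0.01765
h_f = f(L/D)V²/(2g) = 0.01765·(884/0.579)·0.9077²/(2·9.81) = 1.131 m

h_f ≈ 1.13 m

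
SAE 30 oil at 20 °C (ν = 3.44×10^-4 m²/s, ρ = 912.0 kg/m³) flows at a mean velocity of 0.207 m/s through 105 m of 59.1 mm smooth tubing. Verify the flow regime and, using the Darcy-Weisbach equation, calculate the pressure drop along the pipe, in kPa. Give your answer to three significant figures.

Re = VD/ν = 0.207·0.05910/3.44×10^-4 = 35.6 → laminar (Re < 2300)
f = 64/Re = 1.800
h_f = f(L/D)V²/(2g) = 1.800·(105/0.05910)·0.207²/(2·9.81) = 6.983 m
Δp = ρg·h_f = 912.0·9.81·6.983 = 62.47 kPa

Δp ≈ 62.5 kPa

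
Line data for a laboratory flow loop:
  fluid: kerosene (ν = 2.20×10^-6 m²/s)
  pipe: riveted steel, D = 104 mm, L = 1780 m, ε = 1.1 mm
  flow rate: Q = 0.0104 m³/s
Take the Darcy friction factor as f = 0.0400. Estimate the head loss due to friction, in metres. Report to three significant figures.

h_f ≈ 52.3 m

V = 4Q/(πD²) = 4·0.0104/(π·0.104²) = 1.224 m/s
h_f = f(L/D)V²/(2g) = 0.04000·(1780/0.104)·1.224²/(2·9.81) = 52.30 m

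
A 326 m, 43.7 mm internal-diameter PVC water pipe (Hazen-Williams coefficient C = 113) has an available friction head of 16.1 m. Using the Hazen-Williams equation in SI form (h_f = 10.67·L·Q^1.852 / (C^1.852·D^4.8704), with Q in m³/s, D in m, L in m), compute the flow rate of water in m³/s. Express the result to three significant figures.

Rearranging: Q = [h_f·C^1.852·D^4.8704 / (10.67·L)]^(1/1.852)
Q = [16.1·113^1.852·0.0437^4.8704 / (10.67·326)]^0.540 = 0.001649 m³/s

Q ≈ 0.00165 m³/s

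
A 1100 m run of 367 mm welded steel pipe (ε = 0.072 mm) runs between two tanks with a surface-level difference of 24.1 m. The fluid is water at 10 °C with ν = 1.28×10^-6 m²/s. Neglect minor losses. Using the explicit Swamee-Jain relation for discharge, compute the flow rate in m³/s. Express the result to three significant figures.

Q ≈ 0.347 m³/s

Swamee-Jain (Type II): Q = -0.965·√(gD⁵h_f/L)·ln[ε/(3.7D) + √(3.17ν²L/(gD³h_f))]
√(gD⁵h_f/L) = √(9.81·0.367⁵·24.1/1100) = 0.03783
ε/(3.7D) = 5.30×10^-5; √(3.17ν²L/(gD³h_f)) = 2.21×10^-5
Q = -0.965·0.03783·ln(7.513×10^-5) = 0.3466 m³/s
Check: V = 3.28 m/s, Re = 9.40×10^5, f = 0.01478, h_f = 24.2 m ≈ 24.1 m ✓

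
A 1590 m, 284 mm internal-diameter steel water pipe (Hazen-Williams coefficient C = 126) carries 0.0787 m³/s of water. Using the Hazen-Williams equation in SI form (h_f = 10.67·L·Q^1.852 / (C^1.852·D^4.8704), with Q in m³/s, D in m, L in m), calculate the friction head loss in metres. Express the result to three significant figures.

h_f ≈ 9.07 m

h_f = 10.67·1590·0.0787^1.852 / (126^1.852·0.284^4.8704) = 9.069 m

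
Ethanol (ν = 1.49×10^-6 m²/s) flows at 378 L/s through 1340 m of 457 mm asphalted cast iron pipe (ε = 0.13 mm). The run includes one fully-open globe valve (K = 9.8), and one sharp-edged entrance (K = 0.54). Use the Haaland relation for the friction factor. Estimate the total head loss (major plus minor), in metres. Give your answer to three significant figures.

H_L ≈ 15.3 m

V = 4Q/(πD²) = 2.304 m/s; V²/2g = 0.2707 m
Re = 7.07×10^5, ε/D = 2.84×10^-4 → f = 0.01570 (Haaland)
Major: h_f = f(L/D)·V²/2g = 0.01570·2932·0.2707 = 12.46 m
Minor: ΣK = 10.3; h_m = ΣK·V²/2g = 2.799 m
Total H_L = 12.46 + 2.799 = 15.26 m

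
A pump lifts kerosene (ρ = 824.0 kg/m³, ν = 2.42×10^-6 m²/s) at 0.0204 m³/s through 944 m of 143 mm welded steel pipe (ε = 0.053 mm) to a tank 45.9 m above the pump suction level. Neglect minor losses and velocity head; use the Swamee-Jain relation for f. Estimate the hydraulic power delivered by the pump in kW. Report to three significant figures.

P_hyd ≈ 9.42 kW

V = 4Q/(πD²) = 1.270 m/s; Re = 7.51×10^4; ε/D = 3.71×10^-4; f = 0.02071
h_f = f(L/D)V²/2g = 11.24 m
Total head H = z + h_f = 45.9 + 11.24 = 57.14 m
P_hyd = ρgQH = 824.0·9.81·0.0204·57.14 = 9.423 kW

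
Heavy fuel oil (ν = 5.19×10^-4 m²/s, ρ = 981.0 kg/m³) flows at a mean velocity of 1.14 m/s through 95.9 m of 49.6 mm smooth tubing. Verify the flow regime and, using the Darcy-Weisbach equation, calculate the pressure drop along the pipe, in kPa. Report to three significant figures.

Re = VD/ν = 1.14·0.04960/5.19×10^-4 = 109 → laminar (Re < 2300)
f = 64/Re = 0.5874
h_f = f(L/D)V²/(2g) = 0.5874·(95.9/0.04960)·1.14²/(2·9.81) = 75.23 m
Δp = ρg·h_f = 981.0·9.81·75.23 = 724.0 kPa

Δp ≈ 724 kPa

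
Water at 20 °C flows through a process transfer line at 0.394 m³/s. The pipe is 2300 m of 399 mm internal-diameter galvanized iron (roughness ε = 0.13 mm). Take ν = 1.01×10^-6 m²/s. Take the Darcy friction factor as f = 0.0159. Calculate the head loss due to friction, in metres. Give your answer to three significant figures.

V = 4Q/(πD²) = 4·0.394/(π·0.399²) = 3.151 m/s
h_f = f(L/D)V²/(2g) = 0.01590·(2300/0.399)·3.151²/(2·9.81) = 46.38 m

h_f ≈ 46.4 m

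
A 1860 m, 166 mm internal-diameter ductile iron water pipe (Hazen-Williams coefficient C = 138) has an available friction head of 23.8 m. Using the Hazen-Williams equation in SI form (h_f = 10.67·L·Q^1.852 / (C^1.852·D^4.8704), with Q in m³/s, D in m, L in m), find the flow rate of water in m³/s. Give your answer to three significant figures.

Rearranging: Q = [h_f·C^1.852·D^4.8704 / (10.67·L)]^(1/1.852)
Q = [23.8·138^1.852·0.166^4.8704 / (10.67·1860)]^0.540 = 0.03248 m³/s

Q ≈ 0.0325 m³/s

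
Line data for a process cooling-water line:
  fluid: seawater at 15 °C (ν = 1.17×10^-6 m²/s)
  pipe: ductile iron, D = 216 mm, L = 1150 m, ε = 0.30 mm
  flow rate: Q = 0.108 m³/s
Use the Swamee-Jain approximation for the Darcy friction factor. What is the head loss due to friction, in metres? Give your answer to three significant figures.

h_f ≈ 51.5 m

V = 4Q/(πD²) = 4·0.108/(π·0.216²) = 2.947 m/s
Re = VD/ν = 2.947·0.216/1.17×10^-6 = 5.44×10^5 → turbulent
ε/D = 0.30/216 = 0.00139
Swamee-Jain: f = 0.02186
h_f = f(L/D)V²/(2g) = 0.02186·(1150/0.216)·2.947²/(2·9.81) = 51.52 m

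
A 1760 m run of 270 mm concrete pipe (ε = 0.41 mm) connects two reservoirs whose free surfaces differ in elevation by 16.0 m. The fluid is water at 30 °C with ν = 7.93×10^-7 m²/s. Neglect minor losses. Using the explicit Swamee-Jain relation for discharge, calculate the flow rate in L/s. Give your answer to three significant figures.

Q ≈ 84.3 L/s

Swamee-Jain (Type II): Q = -0.965·√(gD⁵h_f/L)·ln[ε/(3.7D) + √(3.17ν²L/(gD³h_f))]
√(gD⁵h_f/L) = √(9.81·0.270⁵·16.0/1760) = 0.01131
ε/(3.7D) = 4.10×10^-4; √(3.17ν²L/(gD³h_f)) = 3.37×10^-5
Q = -0.965·0.01131·ln(4.441×10^-4) = 0.08427 m³/s
Check: V = 1.47 m/s, Re = 5.01×10^5, f = 0.02236, h_f = 16.1 m ≈ 16.0 m ✓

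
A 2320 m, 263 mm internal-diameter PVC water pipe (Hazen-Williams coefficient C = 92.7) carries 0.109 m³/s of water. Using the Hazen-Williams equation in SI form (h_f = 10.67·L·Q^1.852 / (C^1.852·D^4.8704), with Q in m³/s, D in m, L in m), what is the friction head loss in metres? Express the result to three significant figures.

h_f ≈ 62.1 m

h_f = 10.67·2320·0.109^1.852 / (92.7^1.852·0.263^4.8704) = 62.08 m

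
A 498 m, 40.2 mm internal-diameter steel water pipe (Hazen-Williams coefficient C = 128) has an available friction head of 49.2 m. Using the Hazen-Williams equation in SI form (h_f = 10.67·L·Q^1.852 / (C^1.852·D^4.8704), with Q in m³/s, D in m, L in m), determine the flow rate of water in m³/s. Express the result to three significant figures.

Q ≈ 0.00218 m³/s

Rearranging: Q = [h_f·C^1.852·D^4.8704 / (10.67·L)]^(1/1.852)
Q = [49.2·128^1.852·0.0402^4.8704 / (10.67·498)]^0.540 = 0.002181 m³/s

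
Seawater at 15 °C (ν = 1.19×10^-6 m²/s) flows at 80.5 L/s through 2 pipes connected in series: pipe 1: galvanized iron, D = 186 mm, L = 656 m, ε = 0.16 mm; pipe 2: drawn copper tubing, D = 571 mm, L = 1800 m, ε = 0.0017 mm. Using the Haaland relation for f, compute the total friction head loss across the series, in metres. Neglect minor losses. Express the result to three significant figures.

Pipe 1: V = 2.963 m/s, Re = 4.63×10^5, ε/D = 8.60×10^-4, f = 0.01960, h_1 = f(L/D)V²/2g = 30.92 m
Pipe 2: V = 0.3144 m/s, Re = 1.51×10^5, ε/D = 2.98×10^-6, f = 0.01640, h_2 = f(L/D)V²/2g = 0.2604 m
Series → Q common, losses add: H = Σh = 31.18 m

H ≈ 31.2 m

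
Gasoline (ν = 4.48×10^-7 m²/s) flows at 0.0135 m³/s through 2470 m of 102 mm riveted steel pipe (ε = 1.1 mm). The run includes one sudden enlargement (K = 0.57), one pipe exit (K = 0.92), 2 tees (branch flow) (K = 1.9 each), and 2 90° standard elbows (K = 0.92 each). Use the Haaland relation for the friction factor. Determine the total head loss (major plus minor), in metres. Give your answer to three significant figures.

V = 4Q/(πD²) = 1.652 m/s; V²/2g = 0.1391 m
Re = 3.76×10^5, ε/D = 0.0108 → f = 0.03911 (Haaland)
Major: h_f = f(L/D)·V²/2g = 0.03911·24216·0.1391 = 131.8 m
Minor: ΣK = 7.13; h_m = ΣK·V²/2g = 0.9919 m
Total H_L = 131.8 + 0.9919 = 132.8 m

H_L ≈ 133 m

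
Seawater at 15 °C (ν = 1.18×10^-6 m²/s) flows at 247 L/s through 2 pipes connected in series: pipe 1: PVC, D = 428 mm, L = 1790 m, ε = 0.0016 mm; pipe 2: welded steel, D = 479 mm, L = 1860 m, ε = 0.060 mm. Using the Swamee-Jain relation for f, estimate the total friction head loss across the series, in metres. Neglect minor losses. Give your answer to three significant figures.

Pipe 1: V = 1.717 m/s, Re = 6.23×10^5, ε/D = 3.74×10^-6, f = 0.01266, h_1 = f(L/D)V²/2g = 7.955 m
Pipe 2: V = 1.371 m/s, Re = 5.56×10^5, ε/D = 1.25×10^-4, f = 0.01459, h_2 = f(L/D)V²/2g = 5.426 m
Series → Q common, losses add: H = Σh = 13.38 m

H ≈ 13.4 m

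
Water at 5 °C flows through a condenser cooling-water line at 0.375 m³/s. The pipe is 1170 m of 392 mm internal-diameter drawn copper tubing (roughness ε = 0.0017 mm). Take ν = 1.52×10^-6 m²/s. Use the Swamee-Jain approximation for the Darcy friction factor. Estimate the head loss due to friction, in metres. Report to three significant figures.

V = 4Q/(πD²) = 4·0.375/(π·0.392²) = 3.107 m/s
Re = VD/ν = 3.107·0.392/1.52×10^-6 = 8.01×10^5 → turbulent
ε/D = 0.0017/392 = 4.34×10^-6
Swamee-Jain: f = 0.01215
h_f = f(L/D)V²/(2g) = 0.01215·(1170/0.392)·3.107²/(2·9.81) = 17.84 m

h_f ≈ 17.8 m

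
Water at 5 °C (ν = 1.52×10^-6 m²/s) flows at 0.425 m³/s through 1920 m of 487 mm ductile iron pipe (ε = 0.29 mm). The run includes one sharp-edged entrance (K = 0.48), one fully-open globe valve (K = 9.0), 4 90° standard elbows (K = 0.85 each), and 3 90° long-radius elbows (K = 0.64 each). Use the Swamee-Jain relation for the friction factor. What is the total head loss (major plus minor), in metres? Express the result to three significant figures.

H_L ≈ 22.8 m

V = 4Q/(πD²) = 2.282 m/s; V²/2g = 0.2653 m
Re = 7.31×10^5, ε/D = 5.95×10^-4 → f = 0.01808 (Swamee-Jain)
Major: h_f = f(L/D)·V²/2g = 0.01808·3943·0.2653 = 18.91 m
Minor: ΣK = 14.8; h_m = ΣK·V²/2g = 3.927 m
Total H_L = 18.91 + 3.927 = 22.84 m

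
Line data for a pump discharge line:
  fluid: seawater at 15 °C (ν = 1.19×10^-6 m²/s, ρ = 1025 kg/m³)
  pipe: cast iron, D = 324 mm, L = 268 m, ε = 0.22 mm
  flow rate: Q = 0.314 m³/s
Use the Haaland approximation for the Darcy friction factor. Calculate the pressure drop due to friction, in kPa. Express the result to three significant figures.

Δp ≈ 112 kPa

V = 4Q/(πD²) = 4·0.314/(π·0.324²) = 3.808 m/s
Re = VD/ν = 3.808·0.324/1.19×10^-6 = 1.04×10^6 → turbulent
ε/D = 0.22/324 = 6.79×10^-4
Haaland: f = 0.01828
h_f = f(L/D)V²/(2g) = 0.01828·(268/0.324)·3.808²/(2·9.81) = 11.18 m
Δp = ρg·h_f = 1025·9.81·11.18 = 112.4 kPa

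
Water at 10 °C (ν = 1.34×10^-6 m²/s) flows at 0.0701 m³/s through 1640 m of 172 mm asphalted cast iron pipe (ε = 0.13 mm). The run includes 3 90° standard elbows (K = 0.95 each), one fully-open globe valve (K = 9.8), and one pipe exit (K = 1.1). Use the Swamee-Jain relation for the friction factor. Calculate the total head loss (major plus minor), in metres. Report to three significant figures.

V = 4Q/(πD²) = 3.017 m/s; V²/2g = 0.4639 m
Re = 3.87×10^5, ε/D = 7.56×10^-4 → f = 0.01941 (Swamee-Jain)
Major: h_f = f(L/D)·V²/2g = 0.01941·9535·0.4639 = 85.88 m
Minor: ΣK = 13.8; h_m = ΣK·V²/2g = 6.379 m
Total H_L = 85.88 + 6.379 = 92.26 m

H_L ≈ 92.3 m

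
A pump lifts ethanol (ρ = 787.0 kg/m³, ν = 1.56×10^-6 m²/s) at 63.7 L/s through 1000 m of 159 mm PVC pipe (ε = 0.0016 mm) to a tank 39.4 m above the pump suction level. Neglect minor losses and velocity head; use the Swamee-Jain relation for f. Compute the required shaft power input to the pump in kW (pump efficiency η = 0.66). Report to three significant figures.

V = 4Q/(πD²) = 3.208 m/s; Re = 3.27×10^5; ε/D = 1.01×10^-5; f = 0.01427
h_f = f(L/D)V²/2g = 47.08 m
Total head H = z + h_f = 39.4 + 47.08 = 86.48 m
P_hyd = ρgQH = 787.0·9.81·0.0637·86.48 = 42.53 kW
P_shaft = P_hyd/η = 42.53/0.66 = 64.44 kW

P_shaft ≈ 64.4 kW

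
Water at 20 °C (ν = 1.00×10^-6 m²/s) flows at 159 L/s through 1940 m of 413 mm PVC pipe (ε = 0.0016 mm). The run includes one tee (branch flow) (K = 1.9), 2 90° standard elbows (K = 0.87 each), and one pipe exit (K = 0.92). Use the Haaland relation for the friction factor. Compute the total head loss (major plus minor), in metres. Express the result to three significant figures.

H_L ≈ 4.76 m

V = 4Q/(πD²) = 1.187 m/s; V²/2g = 0.07180 m
Re = 4.90×10^5, ε/D = 3.87×10^-6 → f = 0.01315 (Haaland)
Major: h_f = f(L/D)·V²/2g = 0.01315·4697·0.07180 = 4.435 m
Minor: ΣK = 4.56; h_m = ΣK·V²/2g = 0.3274 m
Total H_L = 4.435 + 0.3274 = 4.763 m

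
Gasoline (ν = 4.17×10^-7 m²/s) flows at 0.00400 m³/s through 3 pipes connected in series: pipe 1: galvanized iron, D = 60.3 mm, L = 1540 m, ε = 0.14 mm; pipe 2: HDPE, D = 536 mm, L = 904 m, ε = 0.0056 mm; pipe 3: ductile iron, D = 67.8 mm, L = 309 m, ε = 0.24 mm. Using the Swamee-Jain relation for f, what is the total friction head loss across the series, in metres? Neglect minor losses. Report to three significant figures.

H ≈ 72.8 m

Pipe 1: V = 1.401 m/s, Re = 2.03×10^5, ε/D = 0.00232, f = 0.02535, h_1 = f(L/D)V²/2g = 64.73 m
Pipe 2: V = 0.01773 m/s, Re = 2.28×10^4, ε/D = 1.04×10^-5, f = 0.02502, h_2 = f(L/D)V²/2g = 6.758×10^-4 m
Pipe 3: V = 1.108 m/s, Re = 1.80×10^5, ε/D = 0.00354, f = 0.02828, h_3 = f(L/D)V²/2g = 8.064 m
Series → Q common, losses add: H = Σh = 72.80 m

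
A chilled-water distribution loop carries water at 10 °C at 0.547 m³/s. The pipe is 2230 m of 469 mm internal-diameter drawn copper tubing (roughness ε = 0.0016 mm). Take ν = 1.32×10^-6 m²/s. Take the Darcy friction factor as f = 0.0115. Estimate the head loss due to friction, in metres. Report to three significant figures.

h_f ≈ 27.9 m

V = 4Q/(πD²) = 4·0.547/(π·0.469²) = 3.166 m/s
h_f = f(L/D)V²/(2g) = 0.01150·(2230/0.469)·3.166²/(2·9.81) = 27.94 m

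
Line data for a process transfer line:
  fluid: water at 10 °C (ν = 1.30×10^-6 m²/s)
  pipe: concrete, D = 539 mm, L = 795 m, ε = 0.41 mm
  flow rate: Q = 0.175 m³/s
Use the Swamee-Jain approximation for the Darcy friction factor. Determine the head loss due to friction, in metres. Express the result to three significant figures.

V = 4Q/(πD²) = 4·0.175/(π·0.539²) = 0.7670 m/s
Re = VD/ν = 0.7670·0.539/1.30×10^-6 = 3.18×10^5 → turbulent
ε/D = 0.41/539 = 7.61×10^-4
Swamee-Jain: f = 0.01962
h_f = f(L/D)V²/(2g) = 0.01962·(795/0.539)·0.7670²/(2·9.81) = 0.8678 m

h_f ≈ 0.868 m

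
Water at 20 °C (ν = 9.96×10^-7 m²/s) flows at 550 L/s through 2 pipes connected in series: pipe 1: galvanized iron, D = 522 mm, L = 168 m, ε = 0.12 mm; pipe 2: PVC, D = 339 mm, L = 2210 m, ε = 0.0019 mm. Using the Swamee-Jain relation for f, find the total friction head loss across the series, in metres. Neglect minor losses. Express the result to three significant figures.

Pipe 1: V = 2.570 m/s, Re = 1.35×10^6, ε/D = 2.30×10^-4, f = 0.01488, h_1 = f(L/D)V²/2g = 1.612 m
Pipe 2: V = 6.094 m/s, Re = 2.07×10^6, ε/D = 5.60×10^-6, f = 0.01052, h_2 = f(L/D)V²/2g = 129.8 m
Series → Q common, losses add: H = Σh = 131.5 m

H ≈ 131 m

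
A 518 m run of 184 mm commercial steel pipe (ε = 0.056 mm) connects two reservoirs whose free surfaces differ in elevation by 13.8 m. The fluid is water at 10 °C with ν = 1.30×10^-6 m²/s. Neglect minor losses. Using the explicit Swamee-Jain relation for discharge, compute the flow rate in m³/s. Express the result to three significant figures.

Q ≈ 0.0636 m³/s

Swamee-Jain (Type II): Q = -0.965·√(gD⁵h_f/L)·ln[ε/(3.7D) + √(3.17ν²L/(gD³h_f))]
√(gD⁵h_f/L) = √(9.81·0.184⁵·13.8/518) = 0.007424
ε/(3.7D) = 8.23×10^-5; √(3.17ν²L/(gD³h_f)) = 5.74×10^-5
Q = -0.965·0.007424·ln(1.396×10^-4) = 0.06360 m³/s
Check: V = 2.39 m/s, Re = 3.39×10^5, f = 0.01691, h_f = 13.9 m ≈ 13.8 m ✓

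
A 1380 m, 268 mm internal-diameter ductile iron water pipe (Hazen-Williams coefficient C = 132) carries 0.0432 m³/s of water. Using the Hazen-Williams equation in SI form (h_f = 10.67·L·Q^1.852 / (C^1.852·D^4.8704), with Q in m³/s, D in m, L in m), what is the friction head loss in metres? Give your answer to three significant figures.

h_f = 10.67·1380·0.0432^1.852 / (132^1.852·0.268^4.8704) = 3.154 m

h_f ≈ 3.15 m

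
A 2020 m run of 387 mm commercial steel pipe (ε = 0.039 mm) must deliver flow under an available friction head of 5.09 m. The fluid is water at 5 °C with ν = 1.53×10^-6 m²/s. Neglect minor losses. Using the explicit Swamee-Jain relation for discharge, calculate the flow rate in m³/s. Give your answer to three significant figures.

Swamee-Jain (Type II): Q = -0.965·√(gD⁵h_f/L)·ln[ε/(3.7D) + √(3.17ν²L/(gD³h_f))]
√(gD⁵h_f/L) = √(9.81·0.387⁵·5.09/2020) = 0.01465
ε/(3.7D) = 2.72×10^-5; √(3.17ν²L/(gD³h_f)) = 7.20×10^-5
Q = -0.965·0.01465·ln(9.920×10^-5) = 0.1303 m³/s
Check: V = 1.11 m/s, Re = 2.80×10^5, f = 0.01559, h_f = 5.09 m ≈ 5.09 m ✓

Q ≈ 0.130 m³/s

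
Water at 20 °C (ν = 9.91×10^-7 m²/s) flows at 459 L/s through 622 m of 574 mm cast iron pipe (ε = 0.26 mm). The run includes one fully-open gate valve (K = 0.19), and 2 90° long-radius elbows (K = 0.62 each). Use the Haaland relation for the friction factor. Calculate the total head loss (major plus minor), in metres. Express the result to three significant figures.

V = 4Q/(πD²) = 1.774 m/s; V²/2g = 0.1604 m
Re = 1.03×10^6, ε/D = 4.53×10^-4 → f = 0.01683 (Haaland)
Major: h_f = f(L/D)·V²/2g = 0.01683·1084·0.1604 = 2.924 m
Minor: ΣK = 1.43; h_m = ΣK·V²/2g = 0.2293 m
Total H_L = 2.924 + 0.2293 = 3.154 m

H_L ≈ 3.15 m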